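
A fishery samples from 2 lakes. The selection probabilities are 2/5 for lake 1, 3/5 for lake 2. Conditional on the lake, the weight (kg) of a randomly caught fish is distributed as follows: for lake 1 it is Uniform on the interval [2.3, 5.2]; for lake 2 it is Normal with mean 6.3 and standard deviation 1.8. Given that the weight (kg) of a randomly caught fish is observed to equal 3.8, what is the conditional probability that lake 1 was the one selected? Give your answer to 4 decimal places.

0.7313

Likelihoods f(3.8 | ·): 1: 0.344828; 2: 0.0844808.
Posterior ∝ prior × likelihood. Numerator for 1: 0.4·0.344828 = 0.137931.
Normalizing constant: 0.4·0.344828 + 0.6·0.0844808 = 0.188619.
P(1 | observation) = 0.137931 / 0.188619 = 0.731266.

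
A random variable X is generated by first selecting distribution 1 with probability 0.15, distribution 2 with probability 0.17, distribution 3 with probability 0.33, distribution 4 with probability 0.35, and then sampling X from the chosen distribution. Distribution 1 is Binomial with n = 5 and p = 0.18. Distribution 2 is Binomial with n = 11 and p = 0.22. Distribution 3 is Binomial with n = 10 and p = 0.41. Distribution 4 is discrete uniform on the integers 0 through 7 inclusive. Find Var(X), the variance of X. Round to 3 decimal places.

4.257

Per component, 1: μ=0.9, E[X²]=1.548; 2: μ=2.42, E[X²]=7.744; 3: μ=4.1, E[X²]=19.229; 4: μ=3.5, E[X²]=17.5.
E[X] = 0.15·0.9 + 0.17·2.42 + 0.33·4.1 + 0.35·3.5 = 3.1244.
E[X²] = 0.15·1.548 + 0.17·7.744 + 0.33·19.229 + 0.35·17.5 = 14.0192.
Var(X) = E[X²] − (E[X])² = 14.0192 − 9.76188 = 4.25737.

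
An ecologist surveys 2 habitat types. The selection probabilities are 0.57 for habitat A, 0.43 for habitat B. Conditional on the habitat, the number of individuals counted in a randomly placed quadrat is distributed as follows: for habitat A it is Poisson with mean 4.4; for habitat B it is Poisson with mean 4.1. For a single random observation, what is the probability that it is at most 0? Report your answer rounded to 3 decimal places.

0.014

Conditional on each habitat, P(X ≤ 0): A: 0.0122773; B: 0.0165727.
By total probability, P(X ≤ 0) = 0.57·0.0122773 + 0.43·0.0165727 = 0.0141243.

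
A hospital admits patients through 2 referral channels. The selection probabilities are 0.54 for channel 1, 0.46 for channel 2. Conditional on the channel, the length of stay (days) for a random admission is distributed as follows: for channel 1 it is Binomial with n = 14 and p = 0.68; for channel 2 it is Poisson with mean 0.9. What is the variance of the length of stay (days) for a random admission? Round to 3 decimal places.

Per component, 1: μ=9.52, E[X²]=93.6768; 2: μ=0.9, E[X²]=1.71.
E[X] = 0.54·9.52 + 0.46·0.9 = 5.5548.
E[X²] = 0.54·93.6768 + 0.46·1.71 = 51.3721.
Var(X) = E[X²] − (E[X])² = 51.3721 − 30.8558 = 20.5163.

20.516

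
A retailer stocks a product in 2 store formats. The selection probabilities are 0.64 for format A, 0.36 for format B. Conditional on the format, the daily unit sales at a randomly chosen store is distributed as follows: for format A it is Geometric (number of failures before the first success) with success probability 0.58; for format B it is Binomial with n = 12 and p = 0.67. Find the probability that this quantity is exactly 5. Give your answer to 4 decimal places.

0.0213

Conditional on each format, P(X = 5): A: 0.00758009; B: 0.0455719.
By total probability, P(X = 5) = 0.64·0.00758009 + 0.36·0.0455719 = 0.0212571.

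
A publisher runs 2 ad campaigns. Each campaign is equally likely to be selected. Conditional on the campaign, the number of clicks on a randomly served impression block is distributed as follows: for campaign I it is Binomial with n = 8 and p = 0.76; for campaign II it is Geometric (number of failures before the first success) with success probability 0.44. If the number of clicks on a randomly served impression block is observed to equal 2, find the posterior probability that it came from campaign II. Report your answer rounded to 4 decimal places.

Likelihoods P(X=2 | ·): I: 0.00309067; II: 0.137984.
Posterior ∝ prior × likelihood. Numerator for II: 0.5·0.137984 = 0.068992.
Normalizing constant: 0.5·0.00309067 + 0.5·0.137984 = 0.0705373.
P(II | observation) = 0.068992 / 0.0705373 = 0.978092.

0.9781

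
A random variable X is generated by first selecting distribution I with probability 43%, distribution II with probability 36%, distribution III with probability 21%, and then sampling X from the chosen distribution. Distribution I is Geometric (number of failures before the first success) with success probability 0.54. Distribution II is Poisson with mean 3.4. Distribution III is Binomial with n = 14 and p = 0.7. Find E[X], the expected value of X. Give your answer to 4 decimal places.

Component means — I: 0.851852; II: 3.4; III: 9.8.
E[X] = 0.43·0.851852 + 0.36·3.4 + 0.21·9.8 = 3.6483.

3.6483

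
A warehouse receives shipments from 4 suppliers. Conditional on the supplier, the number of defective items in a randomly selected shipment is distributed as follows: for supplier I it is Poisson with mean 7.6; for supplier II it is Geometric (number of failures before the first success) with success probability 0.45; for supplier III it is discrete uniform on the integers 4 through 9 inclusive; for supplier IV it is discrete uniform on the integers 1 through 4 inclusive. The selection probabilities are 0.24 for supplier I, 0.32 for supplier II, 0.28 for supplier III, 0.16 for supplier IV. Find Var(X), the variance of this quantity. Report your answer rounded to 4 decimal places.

11.2100

Per component, I: μ=7.6, E[X²]=65.36; II: μ=1.22222, E[X²]=4.20988; III: μ=6.5, E[X²]=45.1667; IV: μ=2.5, E[X²]=7.5.
E[X] = 0.24·7.6 + 0.32·1.22222 + 0.28·6.5 + 0.16·2.5 = 4.43511.
E[X²] = 0.24·65.36 + 0.32·4.20988 + 0.28·45.1667 + 0.16·7.5 = 30.8802.
Var(X) = E[X²] − (E[X])² = 30.8802 − 19.6702 = 11.21.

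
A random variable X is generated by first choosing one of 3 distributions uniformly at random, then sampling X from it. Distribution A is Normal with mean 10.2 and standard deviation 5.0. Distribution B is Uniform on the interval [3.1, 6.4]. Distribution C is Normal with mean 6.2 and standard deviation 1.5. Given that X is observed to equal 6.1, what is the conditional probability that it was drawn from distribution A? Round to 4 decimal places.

0.0912

Likelihoods f(6.1 | ·): A: 0.0570073; B: 0.30303; C: 0.265371.
Posterior ∝ prior × likelihood. Numerator for A: 0.333333·0.0570073 = 0.0190024.
Normalizing constant: 0.333333·0.0570073 + 0.333333·0.30303 + 0.333333·0.265371 = 0.20847.
P(A | observation) = 0.0190024 / 0.20847 = 0.091152.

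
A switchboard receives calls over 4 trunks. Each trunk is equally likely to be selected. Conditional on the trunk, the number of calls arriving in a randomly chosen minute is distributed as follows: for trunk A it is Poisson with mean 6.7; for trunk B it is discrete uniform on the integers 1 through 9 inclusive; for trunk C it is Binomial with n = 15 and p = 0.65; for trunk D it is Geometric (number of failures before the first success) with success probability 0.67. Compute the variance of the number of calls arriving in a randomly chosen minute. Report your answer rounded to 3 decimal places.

Per component, A: μ=6.7, E[X²]=51.59; B: μ=5, E[X²]=31.6667; C: μ=9.75, E[X²]=98.475; D: μ=0.492537, E[X²]=0.977723.
E[X] = 0.25·6.7 + 0.25·5 + 0.25·9.75 + 0.25·0.492537 = 5.48563.
E[X²] = 0.25·51.59 + 0.25·31.6667 + 0.25·98.475 + 0.25·0.977723 = 45.6773.
Var(X) = E[X²] − (E[X])² = 45.6773 − 30.0922 = 15.5852.

15.585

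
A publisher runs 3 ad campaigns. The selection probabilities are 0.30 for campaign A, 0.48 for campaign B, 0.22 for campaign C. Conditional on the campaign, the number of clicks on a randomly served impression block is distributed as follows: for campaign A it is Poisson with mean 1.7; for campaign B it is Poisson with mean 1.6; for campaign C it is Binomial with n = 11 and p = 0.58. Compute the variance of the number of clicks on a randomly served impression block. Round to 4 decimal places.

5.7273

Per component, A: μ=1.7, E[X²]=4.59; B: μ=1.6, E[X²]=4.16; C: μ=6.38, E[X²]=43.384.
E[X] = 0.3·1.7 + 0.48·1.6 + 0.22·6.38 = 2.6816.
E[X²] = 0.3·4.59 + 0.48·4.16 + 0.22·43.384 = 12.9183.
Var(X) = E[X²] − (E[X])² = 12.9183 − 7.19098 = 5.7273.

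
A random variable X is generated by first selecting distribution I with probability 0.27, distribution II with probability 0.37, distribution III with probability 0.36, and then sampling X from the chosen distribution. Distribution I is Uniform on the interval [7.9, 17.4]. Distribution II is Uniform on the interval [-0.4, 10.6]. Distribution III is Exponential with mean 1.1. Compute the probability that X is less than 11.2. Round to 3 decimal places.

0.824

Conditional on each component, P(X < 11.2): I: 0.347368; II: 1; III: 0.999962.
By total probability, P(X < 11.2) = 0.27·0.347368 + 0.37·1 + 0.36·0.999962 = 0.823776.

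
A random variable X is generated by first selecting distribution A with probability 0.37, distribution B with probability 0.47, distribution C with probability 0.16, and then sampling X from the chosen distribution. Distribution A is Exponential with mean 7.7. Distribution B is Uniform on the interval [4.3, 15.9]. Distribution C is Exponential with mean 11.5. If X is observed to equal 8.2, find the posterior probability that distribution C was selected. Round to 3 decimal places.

0.107

Likelihoods f(8.2 | ·): A: 0.0447728; B: 0.0862069; C: 0.0426218.
Posterior ∝ prior × likelihood. Numerator for C: 0.16·0.0426218 = 0.00681948.
Normalizing constant: 0.37·0.0447728 + 0.47·0.0862069 + 0.16·0.0426218 = 0.0639026.
P(C | observation) = 0.00681948 / 0.0639026 = 0.106717.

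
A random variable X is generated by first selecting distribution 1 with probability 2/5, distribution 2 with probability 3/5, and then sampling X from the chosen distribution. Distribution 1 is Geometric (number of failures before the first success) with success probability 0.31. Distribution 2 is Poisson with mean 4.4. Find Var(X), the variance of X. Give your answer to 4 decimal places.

6.6465

Per component, 1: μ=2.22581, E[X²]=12.1342; 2: μ=4.4, E[X²]=23.76.
E[X] = 0.4·2.22581 + 0.6·4.4 = 3.53032.
E[X²] = 0.4·12.1342 + 0.6·23.76 = 19.1097.
Var(X) = E[X²] − (E[X])² = 19.1097 − 12.4632 = 6.64652.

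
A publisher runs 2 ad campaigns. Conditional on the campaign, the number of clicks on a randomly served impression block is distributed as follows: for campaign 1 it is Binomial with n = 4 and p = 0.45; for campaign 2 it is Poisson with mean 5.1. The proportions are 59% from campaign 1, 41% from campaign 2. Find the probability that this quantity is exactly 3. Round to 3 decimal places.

0.174

Conditional on each campaign, P(X = 3): 1: 0.200475; 2: 0.13479.
By total probability, P(X = 3) = 0.59·0.200475 + 0.41·0.13479 = 0.173544.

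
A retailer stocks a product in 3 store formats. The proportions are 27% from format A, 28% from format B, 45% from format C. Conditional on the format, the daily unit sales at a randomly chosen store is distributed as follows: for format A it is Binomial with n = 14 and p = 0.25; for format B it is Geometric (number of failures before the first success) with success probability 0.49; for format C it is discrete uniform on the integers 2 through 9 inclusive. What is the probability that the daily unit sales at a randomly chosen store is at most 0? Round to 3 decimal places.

0.142

Conditional on each format, P(X ≤ 0): A: 0.0178179; B: 0.49; C: 0.
By total probability, P(X ≤ 0) = 0.27·0.0178179 + 0.28·0.49 + 0.45·0 = 0.142011.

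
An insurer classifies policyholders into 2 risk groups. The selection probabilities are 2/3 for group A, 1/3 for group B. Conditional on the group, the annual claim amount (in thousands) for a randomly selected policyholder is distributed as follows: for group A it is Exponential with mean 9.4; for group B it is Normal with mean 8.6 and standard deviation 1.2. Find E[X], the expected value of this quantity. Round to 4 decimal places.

Component means — A: 9.4; B: 8.6.
E[X] = 0.666667·9.4 + 0.333333·8.6 = 9.13333.

9.1333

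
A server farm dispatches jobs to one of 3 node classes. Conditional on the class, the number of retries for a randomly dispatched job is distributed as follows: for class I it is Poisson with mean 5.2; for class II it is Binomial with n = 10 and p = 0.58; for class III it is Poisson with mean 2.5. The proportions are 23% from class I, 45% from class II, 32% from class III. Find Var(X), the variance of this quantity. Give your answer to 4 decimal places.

Per component, I: μ=5.2, E[X²]=32.24; II: μ=5.8, E[X²]=36.076; III: μ=2.5, E[X²]=8.75.
E[X] = 0.23·5.2 + 0.45·5.8 + 0.32·2.5 = 4.606.
E[X²] = 0.23·32.24 + 0.45·36.076 + 0.32·8.75 = 26.4494.
Var(X) = E[X²] − (E[X])² = 26.4494 − 21.2152 = 5.23416.

5.2342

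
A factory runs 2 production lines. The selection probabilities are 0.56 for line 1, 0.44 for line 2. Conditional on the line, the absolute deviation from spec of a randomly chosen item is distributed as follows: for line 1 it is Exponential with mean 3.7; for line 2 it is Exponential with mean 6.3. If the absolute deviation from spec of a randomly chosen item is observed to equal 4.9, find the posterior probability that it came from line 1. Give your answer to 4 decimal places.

Likelihoods f(4.9 | ·): 1: 0.0718872; 2: 0.0729247.
Posterior ∝ prior × likelihood. Numerator for 1: 0.56·0.0718872 = 0.0402568.
Normalizing constant: 0.56·0.0718872 + 0.44·0.0729247 = 0.0723437.
P(1 | observation) = 0.0402568 / 0.0723437 = 0.556466.

0.5565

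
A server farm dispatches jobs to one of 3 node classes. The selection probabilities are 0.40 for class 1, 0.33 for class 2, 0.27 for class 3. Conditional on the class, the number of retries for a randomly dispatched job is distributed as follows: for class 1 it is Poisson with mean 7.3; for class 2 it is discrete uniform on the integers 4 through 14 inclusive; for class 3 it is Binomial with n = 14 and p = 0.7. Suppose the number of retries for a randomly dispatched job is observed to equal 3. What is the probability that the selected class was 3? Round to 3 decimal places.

0.003

Likelihoods P(X=3 | ·): 1: 0.0437993; 2: 0; 3: 0.000221172.
Posterior ∝ prior × likelihood. Numerator for 3: 0.27·0.000221172 = 5.97163e-05.
Normalizing constant: 0.4·0.0437993 + 0.33·0 + 0.27·0.000221172 = 0.0175795.
P(3 | observation) = 5.97163e-05 / 0.0175795 = 0.00339694.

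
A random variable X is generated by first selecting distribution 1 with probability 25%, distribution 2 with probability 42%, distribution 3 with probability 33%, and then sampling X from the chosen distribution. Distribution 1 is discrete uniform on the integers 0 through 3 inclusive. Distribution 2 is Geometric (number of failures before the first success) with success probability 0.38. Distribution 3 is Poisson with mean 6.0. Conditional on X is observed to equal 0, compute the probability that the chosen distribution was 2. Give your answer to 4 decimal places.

Likelihoods P(X=0 | ·): 1: 0.25; 2: 0.38; 3: 0.00247875.
Posterior ∝ prior × likelihood. Numerator for 2: 0.42·0.38 = 0.1596.
Normalizing constant: 0.25·0.25 + 0.42·0.38 + 0.33·0.00247875 = 0.222918.
P(2 | observation) = 0.1596 / 0.222918 = 0.715958.

0.7160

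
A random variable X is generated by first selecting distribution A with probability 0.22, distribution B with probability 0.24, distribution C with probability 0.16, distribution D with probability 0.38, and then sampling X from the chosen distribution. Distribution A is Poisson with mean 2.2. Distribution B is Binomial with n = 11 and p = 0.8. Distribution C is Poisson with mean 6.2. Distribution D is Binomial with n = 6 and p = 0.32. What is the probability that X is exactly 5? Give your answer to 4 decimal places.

0.0428

Conditional on each component, P(X = 5): A: 0.0475866; B: 0.00968884; C: 0.154936; D: 0.0136902.
By total probability, P(X = 5) = 0.22·0.0475866 + 0.24·0.00968884 + 0.16·0.154936 + 0.38·0.0136902 = 0.0427864.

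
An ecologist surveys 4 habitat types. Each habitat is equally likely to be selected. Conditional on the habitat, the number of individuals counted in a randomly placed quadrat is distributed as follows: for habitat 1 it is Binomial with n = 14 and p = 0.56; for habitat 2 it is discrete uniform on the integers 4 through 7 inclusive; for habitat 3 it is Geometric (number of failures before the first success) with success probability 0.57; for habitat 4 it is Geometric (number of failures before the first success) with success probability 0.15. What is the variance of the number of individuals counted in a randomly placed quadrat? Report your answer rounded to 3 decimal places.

17.643

Per component, 1: μ=7.84, E[X²]=64.9152; 2: μ=5.5, E[X²]=31.5; 3: μ=0.754386, E[X²]=1.89258; 4: μ=5.66667, E[X²]=69.8889.
E[X] = 0.25·7.84 + 0.25·5.5 + 0.25·0.754386 + 0.25·5.66667 = 4.94026.
E[X²] = 0.25·64.9152 + 0.25·31.5 + 0.25·1.89258 + 0.25·69.8889 = 42.0492.
Var(X) = E[X²] − (E[X])² = 42.0492 − 24.4062 = 17.643.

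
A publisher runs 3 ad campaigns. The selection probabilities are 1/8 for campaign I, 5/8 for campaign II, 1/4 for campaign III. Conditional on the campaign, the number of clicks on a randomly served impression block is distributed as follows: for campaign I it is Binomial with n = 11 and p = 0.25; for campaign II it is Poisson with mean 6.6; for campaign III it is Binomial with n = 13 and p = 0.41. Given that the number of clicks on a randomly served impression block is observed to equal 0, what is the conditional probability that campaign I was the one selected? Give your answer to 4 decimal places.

0.8259

Likelihoods P(X=0 | ·): I: 0.0422351; II: 0.00136037; III: 0.00104973.
Posterior ∝ prior × likelihood. Numerator for I: 0.125·0.0422351 = 0.00527939.
Normalizing constant: 0.125·0.0422351 + 0.625·0.00136037 + 0.25·0.00104973 = 0.00639205.
P(I | observation) = 0.00527939 / 0.00639205 = 0.82593.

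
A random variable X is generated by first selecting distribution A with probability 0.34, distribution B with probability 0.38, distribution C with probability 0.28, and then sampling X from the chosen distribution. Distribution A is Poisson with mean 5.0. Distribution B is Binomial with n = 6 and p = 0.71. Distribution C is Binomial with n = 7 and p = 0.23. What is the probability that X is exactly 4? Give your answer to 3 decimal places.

0.194

Conditional on each component, P(X = 4): A: 0.175467; B: 0.320568; C: 0.0447148.
By total probability, P(X = 4) = 0.34·0.175467 + 0.38·0.320568 + 0.28·0.0447148 = 0.193995.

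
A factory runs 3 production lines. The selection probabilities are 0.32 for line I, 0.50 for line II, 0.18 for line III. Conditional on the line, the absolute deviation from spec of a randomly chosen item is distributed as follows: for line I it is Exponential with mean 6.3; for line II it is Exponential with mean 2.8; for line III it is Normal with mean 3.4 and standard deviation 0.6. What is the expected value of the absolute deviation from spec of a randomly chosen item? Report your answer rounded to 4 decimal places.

4.0280

Component means — I: 6.3; II: 2.8; III: 3.4.
E[X] = 0.32·6.3 + 0.5·2.8 + 0.18·3.4 = 4.028.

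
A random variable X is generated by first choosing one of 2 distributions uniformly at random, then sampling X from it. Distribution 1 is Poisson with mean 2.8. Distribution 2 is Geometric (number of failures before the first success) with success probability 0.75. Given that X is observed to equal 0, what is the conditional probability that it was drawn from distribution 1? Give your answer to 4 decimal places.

0.0750

Likelihoods P(X=0 | ·): 1: 0.0608101; 2: 0.75.
Posterior ∝ prior × likelihood. Numerator for 1: 0.5·0.0608101 = 0.030405.
Normalizing constant: 0.5·0.0608101 + 0.5·0.75 = 0.405405.
P(1 | observation) = 0.030405 / 0.405405 = 0.0749991.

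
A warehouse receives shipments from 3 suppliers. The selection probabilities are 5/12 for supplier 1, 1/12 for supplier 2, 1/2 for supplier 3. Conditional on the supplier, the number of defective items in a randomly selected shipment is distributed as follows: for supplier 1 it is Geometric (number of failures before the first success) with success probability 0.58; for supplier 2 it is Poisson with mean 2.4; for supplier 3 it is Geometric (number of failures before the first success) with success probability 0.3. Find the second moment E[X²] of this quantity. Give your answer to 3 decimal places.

For each component E[X²] = Var + (mean)², giving 1: 1.77289; 2: 8.16; 3: 13.2222.
Overall E[X²] = 0.416667·1.77289 + 0.0833333·8.16 + 0.5·13.2222 = 8.02982.

8.030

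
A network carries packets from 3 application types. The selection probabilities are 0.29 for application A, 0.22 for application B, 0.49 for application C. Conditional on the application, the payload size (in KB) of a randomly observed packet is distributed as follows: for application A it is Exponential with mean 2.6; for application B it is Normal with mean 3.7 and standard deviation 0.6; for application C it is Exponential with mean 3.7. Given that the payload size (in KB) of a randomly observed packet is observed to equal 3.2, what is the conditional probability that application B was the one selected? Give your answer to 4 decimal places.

Likelihoods f(3.2 | ·): A: 0.112334; B: 0.469853; C: 0.113813.
Posterior ∝ prior × likelihood. Numerator for B: 0.22·0.469853 = 0.103368.
Normalizing constant: 0.29·0.112334 + 0.22·0.469853 + 0.49·0.113813 = 0.191713.
P(B | observation) = 0.103368 / 0.191713 = 0.53918.

0.5392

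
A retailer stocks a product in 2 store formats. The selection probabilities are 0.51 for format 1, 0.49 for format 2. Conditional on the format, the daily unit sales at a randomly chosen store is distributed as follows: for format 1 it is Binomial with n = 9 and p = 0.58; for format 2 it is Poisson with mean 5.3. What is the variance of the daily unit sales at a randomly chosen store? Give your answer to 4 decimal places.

3.7167

Per component, 1: μ=5.22, E[X²]=29.4408; 2: μ=5.3, E[X²]=33.39.
E[X] = 0.51·5.22 + 0.49·5.3 = 5.2592.
E[X²] = 0.51·29.4408 + 0.49·33.39 = 31.3759.
Var(X) = E[X²] − (E[X])² = 31.3759 − 27.6592 = 3.71672.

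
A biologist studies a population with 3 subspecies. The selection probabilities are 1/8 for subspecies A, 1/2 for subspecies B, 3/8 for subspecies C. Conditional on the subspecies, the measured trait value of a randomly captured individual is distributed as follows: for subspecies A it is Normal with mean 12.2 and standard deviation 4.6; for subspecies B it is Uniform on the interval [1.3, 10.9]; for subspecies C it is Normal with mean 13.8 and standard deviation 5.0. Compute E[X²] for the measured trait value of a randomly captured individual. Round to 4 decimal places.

For each component E[X²] = Var + (mean)², giving A: 170; B: 44.89; C: 215.44.
Overall E[X²] = 0.125·170 + 0.5·44.89 + 0.375·215.44 = 124.485.

124.4850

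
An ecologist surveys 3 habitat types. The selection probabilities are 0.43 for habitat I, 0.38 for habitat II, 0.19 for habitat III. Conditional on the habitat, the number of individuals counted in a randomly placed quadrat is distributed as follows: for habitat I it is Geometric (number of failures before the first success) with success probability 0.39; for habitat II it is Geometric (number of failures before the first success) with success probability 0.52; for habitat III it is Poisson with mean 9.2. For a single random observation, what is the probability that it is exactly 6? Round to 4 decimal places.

Conditional on each habitat, P(X = 6): I: 0.0200929; II: 0.00635991; III: 0.0850913.
By total probability, P(X = 6) = 0.43·0.0200929 + 0.38·0.00635991 + 0.19·0.0850913 = 0.0272241.

0.0272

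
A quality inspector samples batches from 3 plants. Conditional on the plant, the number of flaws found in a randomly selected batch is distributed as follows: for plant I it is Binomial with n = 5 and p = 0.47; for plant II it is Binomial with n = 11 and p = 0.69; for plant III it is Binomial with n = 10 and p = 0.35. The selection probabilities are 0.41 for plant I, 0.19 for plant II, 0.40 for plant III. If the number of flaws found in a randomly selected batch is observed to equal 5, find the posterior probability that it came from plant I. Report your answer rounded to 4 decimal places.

0.1133

Likelihoods P(X=5 | ·): I: 0.0229345; II: 0.0641295; III: 0.15357.
Posterior ∝ prior × likelihood. Numerator for I: 0.41·0.0229345 = 0.00940315.
Normalizing constant: 0.41·0.0229345 + 0.19·0.0641295 + 0.4·0.15357 = 0.0830159.
P(I | observation) = 0.00940315 / 0.0830159 = 0.113269.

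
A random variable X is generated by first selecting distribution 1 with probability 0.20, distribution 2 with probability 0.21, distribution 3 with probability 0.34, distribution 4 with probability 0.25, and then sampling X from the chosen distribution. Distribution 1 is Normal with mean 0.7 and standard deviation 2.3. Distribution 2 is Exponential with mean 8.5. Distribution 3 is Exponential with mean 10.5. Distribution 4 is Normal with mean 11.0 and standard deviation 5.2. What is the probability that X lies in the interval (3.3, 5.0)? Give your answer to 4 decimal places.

0.0963

Conditional on each component, P(3.3 < X < 5.0): 1: 0.0983744; 2: 0.122946; 3: 0.109165; 4: 0.0549476.
By total probability, P(3.3 < X < 5.0) = 0.2·0.0983744 + 0.21·0.122946 + 0.34·0.109165 + 0.25·0.0549476 = 0.0963467.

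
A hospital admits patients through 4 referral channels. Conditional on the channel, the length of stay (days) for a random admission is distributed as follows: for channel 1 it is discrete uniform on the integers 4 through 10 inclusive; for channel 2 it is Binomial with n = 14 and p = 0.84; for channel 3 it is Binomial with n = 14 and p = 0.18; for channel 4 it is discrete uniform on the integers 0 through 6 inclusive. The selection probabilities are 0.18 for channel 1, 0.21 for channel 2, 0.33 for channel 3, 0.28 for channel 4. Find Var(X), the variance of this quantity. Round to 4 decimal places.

16.2222

Per component, 1: μ=7, E[X²]=53; 2: μ=11.76, E[X²]=140.179; 3: μ=2.52, E[X²]=8.4168; 4: μ=3, E[X²]=13.
E[X] = 0.18·7 + 0.21·11.76 + 0.33·2.52 + 0.28·3 = 5.4012.
E[X²] = 0.18·53 + 0.21·140.179 + 0.33·8.4168 + 0.28·13 = 45.3952.
Var(X) = E[X²] − (E[X])² = 45.3952 − 29.173 = 16.2222.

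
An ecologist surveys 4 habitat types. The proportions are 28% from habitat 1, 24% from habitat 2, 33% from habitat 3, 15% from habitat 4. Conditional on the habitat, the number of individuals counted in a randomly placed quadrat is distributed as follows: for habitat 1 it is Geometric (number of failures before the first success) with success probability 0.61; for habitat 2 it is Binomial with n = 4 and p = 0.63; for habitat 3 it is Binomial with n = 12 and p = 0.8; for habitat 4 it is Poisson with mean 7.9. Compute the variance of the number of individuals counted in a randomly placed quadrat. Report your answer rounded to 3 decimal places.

Per component, 1: μ=0.639344, E[X²]=1.45687; 2: μ=2.52, E[X²]=7.2828; 3: μ=9.6, E[X²]=94.08; 4: μ=7.9, E[X²]=70.31.
E[X] = 0.28·0.639344 + 0.24·2.52 + 0.33·9.6 + 0.15·7.9 = 5.13682.
E[X²] = 0.28·1.45687 + 0.24·7.2828 + 0.33·94.08 + 0.15·70.31 = 43.7487.
Var(X) = E[X²] − (E[X])² = 43.7487 − 26.3869 = 17.3618.

17.362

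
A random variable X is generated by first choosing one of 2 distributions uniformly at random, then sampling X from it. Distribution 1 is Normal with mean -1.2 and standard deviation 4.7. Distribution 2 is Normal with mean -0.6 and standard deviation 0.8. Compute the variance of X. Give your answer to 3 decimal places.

11.455

Per component, 1: μ=-1.2, E[X²]=23.53; 2: μ=-0.6, E[X²]=1.
E[X] = 0.5·-1.2 + 0.5·-0.6 = -0.9.
E[X²] = 0.5·23.53 + 0.5·1 = 12.265.
Var(X) = E[X²] − (E[X])² = 12.265 − 0.81 = 11.455.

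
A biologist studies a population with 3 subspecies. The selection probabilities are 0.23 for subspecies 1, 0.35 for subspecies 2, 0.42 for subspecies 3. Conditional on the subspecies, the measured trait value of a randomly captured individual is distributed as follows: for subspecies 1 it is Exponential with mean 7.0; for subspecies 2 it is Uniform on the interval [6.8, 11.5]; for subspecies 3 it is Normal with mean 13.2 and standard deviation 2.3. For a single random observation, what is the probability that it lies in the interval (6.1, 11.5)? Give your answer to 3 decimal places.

Conditional on each subspecies, P(6.1 < X < 11.5): 1: 0.224927; 2: 1; 3: 0.228903.
By total probability, P(6.1 < X < 11.5) = 0.23·0.224927 + 0.35·1 + 0.42·0.228903 = 0.497872.

0.498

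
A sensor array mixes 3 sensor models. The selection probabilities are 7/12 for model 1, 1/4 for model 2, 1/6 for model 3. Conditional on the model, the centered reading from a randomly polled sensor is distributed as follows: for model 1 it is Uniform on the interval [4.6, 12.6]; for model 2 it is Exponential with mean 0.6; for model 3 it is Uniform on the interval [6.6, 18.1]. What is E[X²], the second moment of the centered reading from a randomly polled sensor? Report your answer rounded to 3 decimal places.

For each component E[X²] = Var + (mean)², giving 1: 79.2933; 2: 0.72; 3: 163.543.
Overall E[X²] = 0.583333·79.2933 + 0.25·0.72 + 0.166667·163.543 = 73.6917.

73.692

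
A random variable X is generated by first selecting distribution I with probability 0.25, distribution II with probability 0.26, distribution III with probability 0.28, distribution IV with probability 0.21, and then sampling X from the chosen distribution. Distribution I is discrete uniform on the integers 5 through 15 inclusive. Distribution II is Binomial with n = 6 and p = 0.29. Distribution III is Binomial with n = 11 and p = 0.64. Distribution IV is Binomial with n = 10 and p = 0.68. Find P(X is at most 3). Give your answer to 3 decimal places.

0.251

Conditional on each component, P(X ≤ 3): I: 0; II: 0.937186; III: 0.0147609; IV: 0.0155029.
By total probability, P(X ≤ 3) = 0.25·0 + 0.26·0.937186 + 0.28·0.0147609 + 0.21·0.0155029 = 0.251057.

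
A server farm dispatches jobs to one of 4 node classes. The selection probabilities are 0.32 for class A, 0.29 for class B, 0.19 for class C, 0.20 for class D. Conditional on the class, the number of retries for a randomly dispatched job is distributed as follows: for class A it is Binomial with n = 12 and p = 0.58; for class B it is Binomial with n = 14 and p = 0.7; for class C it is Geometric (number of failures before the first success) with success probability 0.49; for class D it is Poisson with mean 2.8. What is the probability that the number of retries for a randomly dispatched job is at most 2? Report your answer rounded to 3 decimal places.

0.260

Conditional on each class, P(X ≤ 2): A: 0.00432163; B: 2.53072e-05; C: 0.867349; D: 0.469454.
By total probability, P(X ≤ 2) = 0.32·0.00432163 + 0.29·2.53072e-05 + 0.19·0.867349 + 0.2·0.469454 = 0.260077.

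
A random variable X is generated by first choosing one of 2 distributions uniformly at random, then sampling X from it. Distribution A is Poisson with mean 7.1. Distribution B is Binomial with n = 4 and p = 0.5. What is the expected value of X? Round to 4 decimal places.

4.5500

Component means — A: 7.1; B: 2.
E[X] = 0.5·7.1 + 0.5·2 = 4.55.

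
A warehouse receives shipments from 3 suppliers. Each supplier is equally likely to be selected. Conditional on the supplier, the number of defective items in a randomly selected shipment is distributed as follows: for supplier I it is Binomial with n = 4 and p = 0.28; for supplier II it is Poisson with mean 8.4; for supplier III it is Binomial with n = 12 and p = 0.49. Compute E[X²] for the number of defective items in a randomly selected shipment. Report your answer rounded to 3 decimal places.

For each component E[X²] = Var + (mean)², giving I: 2.0608; II: 78.96; III: 37.5732.
Overall E[X²] = 0.333333·2.0608 + 0.333333·78.96 + 0.333333·37.5732 = 39.5313.

39.531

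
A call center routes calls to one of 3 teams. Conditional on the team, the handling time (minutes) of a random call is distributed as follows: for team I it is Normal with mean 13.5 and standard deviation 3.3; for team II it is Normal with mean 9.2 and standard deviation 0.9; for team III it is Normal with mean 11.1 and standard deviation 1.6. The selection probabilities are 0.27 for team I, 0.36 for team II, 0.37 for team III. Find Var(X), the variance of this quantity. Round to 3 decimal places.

7.033

Per component, I: μ=13.5, E[X²]=193.14; II: μ=9.2, E[X²]=85.45; III: μ=11.1, E[X²]=125.77.
E[X] = 0.27·13.5 + 0.36·9.2 + 0.37·11.1 = 11.064.
E[X²] = 0.27·193.14 + 0.36·85.45 + 0.37·125.77 = 129.445.
Var(X) = E[X²] − (E[X])² = 129.445 − 122.412 = 7.0326.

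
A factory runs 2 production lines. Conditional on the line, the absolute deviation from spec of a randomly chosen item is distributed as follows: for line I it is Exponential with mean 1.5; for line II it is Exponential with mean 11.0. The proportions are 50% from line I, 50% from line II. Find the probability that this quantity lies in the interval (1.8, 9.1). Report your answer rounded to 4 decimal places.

0.3553

Conditional on each line, P(1.8 < X < 9.1): I: 0.298875; II: 0.411811.
By total probability, P(1.8 < X < 9.1) = 0.5·0.298875 + 0.5·0.411811 = 0.355343.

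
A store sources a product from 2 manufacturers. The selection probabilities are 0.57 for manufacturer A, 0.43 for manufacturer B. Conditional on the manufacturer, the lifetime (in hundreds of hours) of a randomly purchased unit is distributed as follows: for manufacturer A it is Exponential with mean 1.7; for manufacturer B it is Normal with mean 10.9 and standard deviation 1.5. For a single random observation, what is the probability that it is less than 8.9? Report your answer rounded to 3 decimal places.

0.606

Conditional on each manufacturer, P(X < 8.9): A: 0.994675; B: 0.0912112.
By total probability, P(X < 8.9) = 0.57·0.994675 + 0.43·0.0912112 = 0.606185.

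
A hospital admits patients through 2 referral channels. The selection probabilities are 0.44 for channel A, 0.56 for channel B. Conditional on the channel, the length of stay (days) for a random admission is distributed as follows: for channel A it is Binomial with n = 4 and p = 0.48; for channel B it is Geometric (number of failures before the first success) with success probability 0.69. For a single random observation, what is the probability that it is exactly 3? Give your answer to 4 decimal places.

Conditional on each channel, P(X = 3): A: 0.230031; B: 0.0205558.
By total probability, P(X = 3) = 0.44·0.230031 + 0.56·0.0205558 = 0.112725.

0.1127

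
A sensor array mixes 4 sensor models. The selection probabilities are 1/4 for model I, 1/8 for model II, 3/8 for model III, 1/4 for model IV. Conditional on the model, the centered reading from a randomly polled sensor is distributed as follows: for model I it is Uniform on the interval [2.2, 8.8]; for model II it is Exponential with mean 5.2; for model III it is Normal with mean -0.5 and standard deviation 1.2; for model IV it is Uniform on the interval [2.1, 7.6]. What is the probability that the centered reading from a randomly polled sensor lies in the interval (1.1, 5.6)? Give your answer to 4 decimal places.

0.3807

Conditional on each model, P(1.1 < X < 5.6): I: 0.515152; II: 0.468696; III: 0.091211; IV: 0.636364.
By total probability, P(1.1 < X < 5.6) = 0.25·0.515152 + 0.125·0.468696 + 0.375·0.091211 + 0.25·0.636364 = 0.38067.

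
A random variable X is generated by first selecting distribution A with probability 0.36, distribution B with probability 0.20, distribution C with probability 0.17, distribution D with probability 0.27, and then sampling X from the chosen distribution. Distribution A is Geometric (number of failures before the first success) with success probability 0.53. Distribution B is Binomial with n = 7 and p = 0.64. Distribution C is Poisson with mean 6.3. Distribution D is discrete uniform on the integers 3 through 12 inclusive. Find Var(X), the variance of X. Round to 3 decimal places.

11.869

Per component, A: μ=0.886792, E[X²]=2.45959; B: μ=4.48, E[X²]=21.6832; C: μ=6.3, E[X²]=45.99; D: μ=7.5, E[X²]=64.5.
E[X] = 0.36·0.886792 + 0.2·4.48 + 0.17·6.3 + 0.27·7.5 = 4.31125.
E[X²] = 0.36·2.45959 + 0.2·21.6832 + 0.17·45.99 + 0.27·64.5 = 30.4554.
Var(X) = E[X²] − (E[X])² = 30.4554 − 18.5868 = 11.8686.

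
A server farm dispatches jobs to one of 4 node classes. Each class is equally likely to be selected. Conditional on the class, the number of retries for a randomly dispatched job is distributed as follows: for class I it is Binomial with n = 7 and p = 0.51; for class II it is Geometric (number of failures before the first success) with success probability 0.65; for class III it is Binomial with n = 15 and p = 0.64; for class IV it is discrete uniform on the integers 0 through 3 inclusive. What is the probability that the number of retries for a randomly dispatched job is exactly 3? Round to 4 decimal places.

Conditional on each class, P(X = 3): I: 0.267647; II: 0.0278687; III: 0.000565173; IV: 0.25.
By total probability, P(X = 3) = 0.25·0.267647 + 0.25·0.0278687 + 0.25·0.000565173 + 0.25·0.25 = 0.13652.

0.1365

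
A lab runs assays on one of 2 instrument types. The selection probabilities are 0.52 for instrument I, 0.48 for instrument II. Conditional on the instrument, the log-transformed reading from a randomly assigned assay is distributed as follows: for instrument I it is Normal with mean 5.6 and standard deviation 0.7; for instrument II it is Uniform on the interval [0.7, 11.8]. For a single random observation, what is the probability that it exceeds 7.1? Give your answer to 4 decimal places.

Conditional on each instrument, P(X > 7.1): I: 0.0160623; II: 0.423423.
By total probability, P(X > 7.1) = 0.52·0.0160623 + 0.48·0.423423 = 0.211596.

0.2116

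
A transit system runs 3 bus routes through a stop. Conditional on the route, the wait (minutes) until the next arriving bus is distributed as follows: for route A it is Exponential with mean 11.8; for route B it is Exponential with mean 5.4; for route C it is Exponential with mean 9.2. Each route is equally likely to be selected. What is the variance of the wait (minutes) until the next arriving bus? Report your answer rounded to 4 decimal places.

91.2533

Per component, A: μ=11.8, E[X²]=278.48; B: μ=5.4, E[X²]=58.32; C: μ=9.2, E[X²]=169.28.
E[X] = 0.333333·11.8 + 0.333333·5.4 + 0.333333·9.2 = 8.8.
E[X²] = 0.333333·278.48 + 0.333333·58.32 + 0.333333·169.28 = 168.693.
Var(X) = E[X²] − (E[X])² = 168.693 − 77.44 = 91.2533.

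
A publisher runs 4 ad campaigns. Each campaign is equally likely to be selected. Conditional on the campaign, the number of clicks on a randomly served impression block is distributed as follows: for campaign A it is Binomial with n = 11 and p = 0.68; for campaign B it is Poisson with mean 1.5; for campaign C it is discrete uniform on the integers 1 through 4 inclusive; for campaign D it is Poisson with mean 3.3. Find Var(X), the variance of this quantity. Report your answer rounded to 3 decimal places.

7.293

Per component, A: μ=7.48, E[X²]=58.344; B: μ=1.5, E[X²]=3.75; C: μ=2.5, E[X²]=7.5; D: μ=3.3, E[X²]=14.19.
E[X] = 0.25·7.48 + 0.25·1.5 + 0.25·2.5 + 0.25·3.3 = 3.695.
E[X²] = 0.25·58.344 + 0.25·3.75 + 0.25·7.5 + 0.25·14.19 = 20.946.
Var(X) = E[X²] − (E[X])² = 20.946 − 13.653 = 7.29298.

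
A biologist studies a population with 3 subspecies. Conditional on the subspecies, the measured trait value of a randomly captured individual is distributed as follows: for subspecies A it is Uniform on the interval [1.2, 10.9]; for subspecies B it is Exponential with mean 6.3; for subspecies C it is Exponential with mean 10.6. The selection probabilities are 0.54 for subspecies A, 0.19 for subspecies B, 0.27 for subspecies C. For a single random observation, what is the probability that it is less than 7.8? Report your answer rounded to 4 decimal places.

0.6430

Conditional on each subspecies, P(X < 7.8): A: 0.680412; B: 0.710064; C: 0.520901.
By total probability, P(X < 7.8) = 0.54·0.680412 + 0.19·0.710064 + 0.27·0.520901 = 0.642978.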